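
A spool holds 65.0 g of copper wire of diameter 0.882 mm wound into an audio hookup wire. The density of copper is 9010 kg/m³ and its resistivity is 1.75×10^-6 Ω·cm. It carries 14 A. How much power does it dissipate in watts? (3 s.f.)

66.3 W

ρ = 1.75×10^-6 Ω·cm = 1.75×10^-8 Ω·m
A = π(d/2)² = π(4.4100e-04 m)² = 6.1098e-07 m²
L = m/(density·A) = 0.065/(9010×6.1098e-07) = 11.81 m
R = ρL/A = (1.75×10^-8)(11.81)/(6.1098e-07) = 0.3382 Ω
P = I²R = (14)² × 0.3382 = 66.3 W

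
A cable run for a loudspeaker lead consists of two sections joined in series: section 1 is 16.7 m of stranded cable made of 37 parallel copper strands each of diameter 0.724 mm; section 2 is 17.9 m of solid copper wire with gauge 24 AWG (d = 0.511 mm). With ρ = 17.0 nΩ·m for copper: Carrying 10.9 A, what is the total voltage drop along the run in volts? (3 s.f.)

16.4 V

ρ = 17.0 nΩ·m = 1.70×10^-8 Ω·m
Section 1: A_strand = π(3.6200e-04)² = 4.117e-07 m²; R₁ = ρL/(N·A_s) = (1.70×10^-8)(16.7)/(37×4.117e-07) = 0.01864 Ω
Section 2: A = π(0.511/2 mm)² = π(2.5550e-04 m)² = 2.051e-07 m²
R₂ = (1.70×10^-8)(17.9)/(2.051e-07) = 1.484 Ω
R = R₁ + R₂ = 1.502 Ω
V = IR = 10.9 × 1.502 = 16.4 V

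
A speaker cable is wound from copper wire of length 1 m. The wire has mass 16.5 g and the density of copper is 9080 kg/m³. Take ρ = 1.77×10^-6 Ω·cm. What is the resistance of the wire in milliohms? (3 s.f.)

ρ = 1.77×10^-6 Ω·cm = 1.77×10^-8 Ω·m
A = m/(density·L) = 0.0165/(9080×1) = 1.8172e-06 m²
R = ρL/A = (1.77×10^-8)(1)/(1.8172e-06) = 9.74 mΩ

9.74 mΩ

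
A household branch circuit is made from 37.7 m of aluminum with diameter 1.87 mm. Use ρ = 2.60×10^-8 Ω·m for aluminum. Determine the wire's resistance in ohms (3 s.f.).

A = π(d/2)² = π(9.3500e-04 m)² = 2.746e-06 m²
R = ρL/A = (2.60×10^-8)(37.7 m)/(2.746e-06 m²) = 0.357 Ω

0.357 Ω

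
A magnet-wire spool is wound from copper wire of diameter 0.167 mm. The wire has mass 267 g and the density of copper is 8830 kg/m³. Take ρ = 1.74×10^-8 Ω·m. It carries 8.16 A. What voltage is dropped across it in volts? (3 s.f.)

8950 V

A = π(d/2)² = π(8.3500e-05 m)² = 2.1904e-08 m²
L = m/(density·A) = 0.267/(8830×2.1904e-08) = 1380 m
R = ρL/A = (1.74×10^-8)(1380)/(2.1904e-08) = 1097 Ω
V = IR = 8.16 × 1097 = 8950 V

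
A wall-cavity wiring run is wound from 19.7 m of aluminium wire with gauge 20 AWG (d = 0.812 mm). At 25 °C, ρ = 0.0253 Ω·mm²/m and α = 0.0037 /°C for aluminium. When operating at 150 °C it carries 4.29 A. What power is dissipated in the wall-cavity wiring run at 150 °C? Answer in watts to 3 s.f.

25.9 W

ρ = 0.0253 Ω·mm²/m = 2.53×10^-8 Ω·m
A = π(0.812/2 mm)² = π(4.0600e-04 m)² = 5.178e-07 m²
R₍25₎ = ρL/A = (2.53×10^-8)(19.7)/(5.178e-07) = 0.9625 Ω
R₍150₎ = R₍25₎(1 + αΔT) = 0.9625 × (1 + 0.0037×125) = 1.408 Ω
P = I²R = (4.29)² × 1.408 = 25.9 W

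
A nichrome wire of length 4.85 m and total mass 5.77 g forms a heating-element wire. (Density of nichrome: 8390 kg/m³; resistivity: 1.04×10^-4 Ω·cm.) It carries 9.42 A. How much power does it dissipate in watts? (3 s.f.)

3160 W

ρ = 1.04×10^-4 Ω·cm = 1.04×10^-6 Ω·m
A = m/(density·L) = 0.00577/(8390×4.85) = 1.4180e-07 m²
R = ρL/A = (1.04×10^-6)(4.85)/(1.4180e-07) = 35.57 Ω
P = I²R = (9.42)² × 35.57 = 3160 W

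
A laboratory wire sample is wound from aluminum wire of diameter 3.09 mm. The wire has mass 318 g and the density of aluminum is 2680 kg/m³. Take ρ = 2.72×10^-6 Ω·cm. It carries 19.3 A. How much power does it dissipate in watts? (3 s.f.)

ρ = 2.72×10^-6 Ω·cm = 2.72×10^-8 Ω·m
A = π(d/2)² = π(1.5450e-03 m)² = 7.4991e-06 m²
L = m/(density·A) = 0.318/(2680×7.4991e-06) = 15.82 m
R = ρL/A = (2.72×10^-8)(15.82)/(7.4991e-06) = 0.05739 Ω
P = I²R = (19.3)² × 0.05739 = 21.4 W

21.4 W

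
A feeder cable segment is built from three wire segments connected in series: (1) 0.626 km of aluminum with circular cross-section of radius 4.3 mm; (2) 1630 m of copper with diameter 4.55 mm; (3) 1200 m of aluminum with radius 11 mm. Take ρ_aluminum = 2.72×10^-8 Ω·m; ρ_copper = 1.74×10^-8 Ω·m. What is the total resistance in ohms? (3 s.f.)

2.12 Ω

Seg 1: A = πr² = π(4.3000e-03 m)² = 5.809e-05 m²
R_1 = (2.72×10^-8)(626)/(5.809e-05) = 0.2931 Ω
Seg 2: A = π(d/2)² = π(2.2750e-03 m)² = 1.626e-05 m²
R_2 = (1.74×10^-8)(1630)/(1.626e-05) = 1.744 Ω
Seg 3: A = πr² = π(1.1000e-02 m)² = 3.801e-04 m²
R_3 = (2.72×10^-8)(1200)/(3.801e-04) = 0.08586 Ω
R_total = R_1 + R_2 + R_3 = 2.12 Ω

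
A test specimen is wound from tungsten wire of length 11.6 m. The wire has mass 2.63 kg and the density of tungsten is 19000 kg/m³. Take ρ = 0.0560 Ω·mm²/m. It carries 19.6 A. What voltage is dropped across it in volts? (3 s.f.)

ρ = 0.0560 Ω·mm²/m = 5.60×10^-8 Ω·m
A = m/(density·L) = 2.63/(19000×11.6) = 1.1933e-05 m²
R = ρL/A = (5.60×10^-8)(11.6)/(1.1933e-05) = 0.05444 Ω
V = IR = 19.6 × 0.05444 = 1.07 V

1.07 V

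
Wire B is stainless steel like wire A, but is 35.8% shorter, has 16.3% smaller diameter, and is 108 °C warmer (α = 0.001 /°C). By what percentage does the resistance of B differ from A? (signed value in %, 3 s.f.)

R ∝ ρL/d² with ρ ∝ (1+αΔT), so R_B/R_A = (1 − 35.8/100) × (1 − 16.3/100)⁻² × (1 + 0.001×108)
= 0.642 × 1.427 × 1.108 = 1.015
(R_B − R_A)/R_A = 1.015 − 1 = 1.54%

1.54%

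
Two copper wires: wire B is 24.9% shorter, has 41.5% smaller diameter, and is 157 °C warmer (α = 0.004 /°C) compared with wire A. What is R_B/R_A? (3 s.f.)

3.57

R ∝ ρL/d² with ρ ∝ (1+αΔT), so R_B/R_A = (1 − 24.9/100) × (1 − 41.5/100)⁻² × (1 + 0.004×157)
= 0.751 × 2.922 × 1.628 = 3.57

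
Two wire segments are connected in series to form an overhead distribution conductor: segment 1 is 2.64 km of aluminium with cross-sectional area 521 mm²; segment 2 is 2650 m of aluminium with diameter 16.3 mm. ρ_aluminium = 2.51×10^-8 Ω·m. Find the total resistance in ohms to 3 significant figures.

Segment 1: A = 521 mm² = 5.210e-04 m²
R₁ = ρL/A = (2.51×10^-8)(2640)/(5.210e-04) = 0.1272 Ω
Segment 2: A = π(d/2)² = π(8.1500e-03 m)² = 2.087e-04 m²
R₂ = (2.51×10^-8)(2650)/(2.087e-04) = 0.3188 Ω
R = R₁ + R₂ = 0.446 Ω

0.446 Ω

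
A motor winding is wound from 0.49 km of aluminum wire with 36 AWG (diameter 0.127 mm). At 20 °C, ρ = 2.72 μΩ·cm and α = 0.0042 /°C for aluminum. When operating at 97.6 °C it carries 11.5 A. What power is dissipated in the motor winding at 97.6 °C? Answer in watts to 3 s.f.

ρ = 2.72 μΩ·cm = 2.72×10^-8 Ω·m
A = π(0.127/2 mm)² = π(6.3500e-05 m)² = 1.267e-08 m²
R₍20₎ = ρL/A = (2.72×10^-8)(490)/(1.267e-08) = 1052 Ω
R₍97.6₎ = R₍20₎(1 + αΔT) = 1052 × (1 + 0.0042×77.6) = 1395 Ω
P = I²R = (11.5)² × 1395 = 1.84×10^5 W

1.84×10^5 W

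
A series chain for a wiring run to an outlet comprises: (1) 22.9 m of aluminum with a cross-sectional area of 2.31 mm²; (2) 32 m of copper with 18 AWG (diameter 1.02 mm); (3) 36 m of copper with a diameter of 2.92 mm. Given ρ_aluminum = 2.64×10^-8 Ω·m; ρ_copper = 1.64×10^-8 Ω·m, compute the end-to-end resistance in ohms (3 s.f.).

0.992 Ω

Seg 1: A = 2.31 mm² = 2.310e-06 m²
R_1 = (2.64×10^-8)(22.9)/(2.310e-06) = 0.2617 Ω
Seg 2: A = π(1.02/2 mm)² = π(5.1000e-04 m)² = 8.171e-07 m²
R_2 = (1.64×10^-8)(32)/(8.171e-07) = 0.6422 Ω
Seg 3: A = π(d/2)² = π(1.4600e-03 m)² = 6.697e-06 m²
R_3 = (1.64×10^-8)(36)/(6.697e-06) = 0.08816 Ω
R_total = R_1 + R_2 + R_3 = 0.992 Ω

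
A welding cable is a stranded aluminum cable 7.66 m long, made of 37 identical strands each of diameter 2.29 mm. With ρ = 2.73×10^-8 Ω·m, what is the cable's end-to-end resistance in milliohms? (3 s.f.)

A_strand = π(1.1450e-03 m)² = 4.119e-06 m²
R_strand = ρL/A = (2.73×10^-8)(7.66)/(4.119e-06) = 0.05077 Ω
R_total = R_strand/N = 0.05077/37 = 1.37 mΩ

1.37 mΩ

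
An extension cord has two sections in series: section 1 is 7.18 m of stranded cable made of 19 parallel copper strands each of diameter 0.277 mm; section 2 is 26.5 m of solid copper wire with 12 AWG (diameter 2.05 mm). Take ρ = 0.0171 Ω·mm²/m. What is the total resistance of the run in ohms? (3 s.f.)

0.245 Ω

ρ = 0.0171 Ω·mm²/m = 1.71×10^-8 Ω·m
Section 1: A_strand = π(1.3850e-04)² = 6.026e-08 m²; R₁ = ρL/(N·A_s) = (1.71×10^-8)(7.18)/(19×6.026e-08) = 0.1072 Ω
Section 2: A = π(2.05/2 mm)² = π(1.0250e-03 m)² = 3.301e-06 m²
R₂ = (1.71×10^-8)(26.5)/(3.301e-06) = 0.1373 Ω
R = R₁ + R₂ = 0.245 Ω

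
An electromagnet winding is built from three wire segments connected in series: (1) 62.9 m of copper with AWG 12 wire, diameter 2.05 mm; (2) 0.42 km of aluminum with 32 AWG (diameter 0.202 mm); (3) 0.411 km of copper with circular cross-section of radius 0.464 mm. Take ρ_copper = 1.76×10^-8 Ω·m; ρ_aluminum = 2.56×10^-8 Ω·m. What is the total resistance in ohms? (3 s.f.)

Seg 1: A = π(2.05/2 mm)² = π(1.0250e-03 m)² = 3.301e-06 m²
R_1 = (1.76×10^-8)(62.9)/(3.301e-06) = 0.3354 Ω
Seg 2: A = π(0.202/2 mm)² = π(1.0100e-04 m)² = 3.205e-08 m²
R_2 = (2.56×10^-8)(420)/(3.205e-08) = 335.5 Ω
Seg 3: A = πr² = π(4.6400e-04 m)² = 6.764e-07 m²
R_3 = (1.76×10^-8)(411)/(6.764e-07) = 10.69 Ω
R_total = R_1 + R_2 + R_3 = 347 Ω

347 Ω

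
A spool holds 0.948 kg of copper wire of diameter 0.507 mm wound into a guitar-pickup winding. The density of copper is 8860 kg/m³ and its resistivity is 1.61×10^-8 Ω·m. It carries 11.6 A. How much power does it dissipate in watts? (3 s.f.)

A = π(d/2)² = π(2.5350e-04 m)² = 2.0189e-07 m²
L = m/(density·A) = 0.948/(8860×2.0189e-07) = 530 m
R = ρL/A = (1.61×10^-8)(530)/(2.0189e-07) = 42.27 Ω
P = I²R = (11.6)² × 42.27 = 5690 W

5690 W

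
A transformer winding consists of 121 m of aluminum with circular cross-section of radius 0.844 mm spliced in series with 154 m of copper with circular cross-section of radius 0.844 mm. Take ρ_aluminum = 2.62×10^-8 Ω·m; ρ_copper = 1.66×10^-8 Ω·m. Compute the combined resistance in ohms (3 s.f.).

2.56 Ω

Segment 1: A = πr² = π(8.4400e-04 m)² = 2.238e-06 m²
R₁ = ρL/A = (2.62×10^-8)(121)/(2.238e-06) = 1.417 Ω
R₂ = (1.66×10^-8)(154)/(2.238e-06) = 1.142 Ω
R = R₁ + R₂ = 2.56 Ω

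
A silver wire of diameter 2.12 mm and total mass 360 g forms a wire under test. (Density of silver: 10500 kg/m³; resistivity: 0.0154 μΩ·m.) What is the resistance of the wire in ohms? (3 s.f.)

ρ = 0.0154 μΩ·m = 1.54×10^-8 Ω·m
A = π(d/2)² = π(1.0600e-03 m)² = 3.5299e-06 m²
L = m/(density·A) = 0.36/(10500×3.5299e-06) = 9.713 m
R = ρL/A = (1.54×10^-8)(9.713)/(3.5299e-06) = 0.0424 Ω

0.0424 Ω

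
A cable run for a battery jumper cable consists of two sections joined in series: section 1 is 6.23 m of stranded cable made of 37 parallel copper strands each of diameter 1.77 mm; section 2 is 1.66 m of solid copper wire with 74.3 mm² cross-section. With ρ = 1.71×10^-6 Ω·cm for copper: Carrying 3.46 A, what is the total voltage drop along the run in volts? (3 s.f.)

ρ = 1.71×10^-6 Ω·cm = 1.71×10^-8 Ω·m
Section 1: A_strand = π(8.8500e-04)² = 2.461e-06 m²; R₁ = ρL/(N·A_s) = (1.71×10^-8)(6.23)/(37×2.461e-06) = 0.00117 Ω
Section 2: A = 74.3 mm² = 7.430e-05 m²
R₂ = (1.71×10^-8)(1.66)/(7.430e-05) = 3.820×10^-4 Ω
R = R₁ + R₂ = 0.001552 Ω
V = IR = 3.46 × 0.001552 = 0.00537 V

0.00537 V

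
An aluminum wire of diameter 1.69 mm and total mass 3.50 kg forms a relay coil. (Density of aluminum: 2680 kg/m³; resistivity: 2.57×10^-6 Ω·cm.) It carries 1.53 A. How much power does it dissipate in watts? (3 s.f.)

15.6 W

ρ = 2.57×10^-6 Ω·cm = 2.57×10^-8 Ω·m
A = π(d/2)² = π(8.4500e-04 m)² = 2.2432e-06 m²
L = m/(density·A) = 3.5/(2680×2.2432e-06) = 582.2 m
R = ρL/A = (2.57×10^-8)(582.2)/(2.2432e-06) = 6.67 Ω
P = I²R = (1.53)² × 6.67 = 15.6 W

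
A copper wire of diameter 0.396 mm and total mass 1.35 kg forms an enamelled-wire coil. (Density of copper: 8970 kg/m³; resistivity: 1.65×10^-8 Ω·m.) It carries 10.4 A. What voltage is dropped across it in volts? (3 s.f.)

A = π(d/2)² = π(1.9800e-04 m)² = 1.2316e-07 m²
L = m/(density·A) = 1.35/(8970×1.2316e-07) = 1222 m
R = ρL/A = (1.65×10^-8)(1222)/(1.2316e-07) = 163.7 Ω
V = IR = 10.4 × 163.7 = 1700 V

1700 V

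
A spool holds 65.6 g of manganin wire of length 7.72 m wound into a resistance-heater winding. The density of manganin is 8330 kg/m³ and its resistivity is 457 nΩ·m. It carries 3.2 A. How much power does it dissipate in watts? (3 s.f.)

35.4 W

ρ = 457 nΩ·m = 4.57×10^-7 Ω·m
A = m/(density·L) = 0.0656/(8330×7.72) = 1.0201e-06 m²
R = ρL/A = (4.57×10^-7)(7.72)/(1.0201e-06) = 3.459 Ω
P = I²R = (3.2)² × 3.459 = 35.4 W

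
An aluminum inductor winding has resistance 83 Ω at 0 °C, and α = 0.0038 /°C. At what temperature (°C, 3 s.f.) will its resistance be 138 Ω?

174 °C

R = R₀(1 + α(T − T₀)) ⇒ T = T₀ + (R/R₀ − 1)/α
T = 0 + (138/83 − 1)/0.0038 = 0 + (0.6627)/0.0038 = 174 °C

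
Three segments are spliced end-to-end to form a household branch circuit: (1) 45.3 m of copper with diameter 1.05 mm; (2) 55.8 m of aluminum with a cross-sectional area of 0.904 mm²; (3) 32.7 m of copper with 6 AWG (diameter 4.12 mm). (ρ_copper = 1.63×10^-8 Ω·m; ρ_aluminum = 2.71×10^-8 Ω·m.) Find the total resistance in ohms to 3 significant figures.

2.57 Ω

Seg 1: A = π(d/2)² = π(5.2500e-04 m)² = 8.659e-07 m²
R_1 = (1.63×10^-8)(45.3)/(8.659e-07) = 0.8527 Ω
Seg 2: A = 0.904 mm² = 9.040e-07 m²
R_2 = (2.71×10^-8)(55.8)/(9.040e-07) = 1.673 Ω
Seg 3: A = π(4.12/2 mm)² = π(2.0600e-03 m)² = 1.333e-05 m²
R_3 = (1.63×10^-8)(32.7)/(1.333e-05) = 0.03998 Ω
R_total = R_1 + R_2 + R_3 = 2.57 Ω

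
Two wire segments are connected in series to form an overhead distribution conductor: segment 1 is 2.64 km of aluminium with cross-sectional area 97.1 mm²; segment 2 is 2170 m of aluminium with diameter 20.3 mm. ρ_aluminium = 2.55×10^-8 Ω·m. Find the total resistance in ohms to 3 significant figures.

Segment 1: A = 97.1 mm² = 9.710e-05 m²
R₁ = ρL/A = (2.55×10^-8)(2640)/(9.710e-05) = 0.6933 Ω
Segment 2: A = π(d/2)² = π(1.0150e-02 m)² = 3.237e-04 m²
R₂ = (2.55×10^-8)(2170)/(3.237e-04) = 0.171 Ω
R = R₁ + R₂ = 0.864 Ω

0.864 Ω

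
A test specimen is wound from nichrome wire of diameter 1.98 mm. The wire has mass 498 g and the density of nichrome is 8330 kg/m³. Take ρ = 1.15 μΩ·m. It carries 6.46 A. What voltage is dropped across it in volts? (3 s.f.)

46.8 V

ρ = 1.15 μΩ·m = 1.15×10^-6 Ω·m
A = π(d/2)² = π(9.9000e-04 m)² = 3.0791e-06 m²
L = m/(density·A) = 0.498/(8330×3.0791e-06) = 19.42 m
R = ρL/A = (1.15×10^-6)(19.42)/(3.0791e-06) = 7.252 Ω
V = IR = 6.46 × 7.252 = 46.8 V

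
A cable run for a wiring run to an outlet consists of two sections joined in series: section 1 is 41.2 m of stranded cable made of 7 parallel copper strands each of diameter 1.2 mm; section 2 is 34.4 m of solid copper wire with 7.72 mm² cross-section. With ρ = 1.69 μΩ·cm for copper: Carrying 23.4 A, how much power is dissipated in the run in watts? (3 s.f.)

89.4 W

ρ = 1.69 μΩ·cm = 1.69×10^-8 Ω·m
Section 1: A_strand = π(6.0000e-04)² = 1.131e-06 m²; R₁ = ρL/(N·A_s) = (1.69×10^-8)(41.2)/(7×1.131e-06) = 0.08795 Ω
Section 2: A = 7.72 mm² = 7.720e-06 m²
R₂ = (1.69×10^-8)(34.4)/(7.720e-06) = 0.07531 Ω
R = R₁ + R₂ = 0.1633 Ω
P = I²R = (23.4)² × 0.1633 = 89.4 W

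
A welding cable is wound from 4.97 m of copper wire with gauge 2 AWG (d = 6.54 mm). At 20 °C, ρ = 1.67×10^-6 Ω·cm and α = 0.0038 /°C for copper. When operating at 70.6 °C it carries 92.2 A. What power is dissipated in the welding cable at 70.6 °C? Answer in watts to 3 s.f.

25.0 W

ρ = 1.67×10^-6 Ω·cm = 1.67×10^-8 Ω·m
A = π(6.54/2 mm)² = π(3.2700e-03 m)² = 3.359e-05 m²
R₍20₎ = ρL/A = (1.67×10^-8)(4.97)/(3.359e-05) = 0.002471 Ω
R₍70.6₎ = R₍20₎(1 + αΔT) = 0.002471 × (1 + 0.0038×50.6) = 0.002946 Ω
P = I²R = (92.2)² × 0.002946 = 25.0 W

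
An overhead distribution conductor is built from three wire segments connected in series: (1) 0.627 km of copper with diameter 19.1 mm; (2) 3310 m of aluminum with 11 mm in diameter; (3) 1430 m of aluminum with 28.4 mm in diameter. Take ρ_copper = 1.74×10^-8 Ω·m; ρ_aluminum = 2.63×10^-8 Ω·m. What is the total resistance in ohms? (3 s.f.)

Seg 1: A = π(d/2)² = π(9.5500e-03 m)² = 2.865e-04 m²
R_1 = (1.74×10^-8)(627)/(2.865e-04) = 0.03808 Ω
Seg 2: A = π(d/2)² = π(5.5000e-03 m)² = 9.503e-05 m²
R_2 = (2.63×10^-8)(3310)/(9.503e-05) = 0.916 Ω
Seg 3: A = π(d/2)² = π(1.4200e-02 m)² = 6.335e-04 m²
R_3 = (2.63×10^-8)(1430)/(6.335e-04) = 0.05937 Ω
R_total = R_1 + R_2 + R_3 = 1.01 Ω

1.01 Ω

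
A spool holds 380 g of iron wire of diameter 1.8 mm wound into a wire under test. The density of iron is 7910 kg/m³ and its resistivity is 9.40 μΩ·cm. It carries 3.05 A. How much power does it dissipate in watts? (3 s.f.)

ρ = 9.40 μΩ·cm = 9.40×10^-8 Ω·m
A = π(d/2)² = π(9.0000e-04 m)² = 2.5447e-06 m²
L = m/(density·A) = 0.38/(7910×2.5447e-06) = 18.88 m
R = ρL/A = (9.40×10^-8)(18.88)/(2.5447e-06) = 0.6974 Ω
P = I²R = (3.05)² × 0.6974 = 6.49 W

6.49 W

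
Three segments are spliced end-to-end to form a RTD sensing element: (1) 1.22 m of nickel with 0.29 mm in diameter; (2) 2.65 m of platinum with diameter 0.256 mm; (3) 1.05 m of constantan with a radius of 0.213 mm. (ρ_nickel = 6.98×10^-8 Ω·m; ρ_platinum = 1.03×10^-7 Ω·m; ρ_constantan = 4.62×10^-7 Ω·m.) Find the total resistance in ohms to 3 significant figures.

Seg 1: A = π(d/2)² = π(1.4500e-04 m)² = 6.605e-08 m²
R_1 = (6.98×10^-8)(1.22)/(6.605e-08) = 1.289 Ω
Seg 2: A = π(d/2)² = π(1.2800e-04 m)² = 5.147e-08 m²
R_2 = (1.03×10^-7)(2.65)/(5.147e-08) = 5.303 Ω
Seg 3: A = πr² = π(2.1300e-04 m)² = 1.425e-07 m²
R_3 = (4.62×10^-7)(1.05)/(1.425e-07) = 3.403 Ω
R_total = R_1 + R_2 + R_3 = 10.0 Ω

10.0 Ω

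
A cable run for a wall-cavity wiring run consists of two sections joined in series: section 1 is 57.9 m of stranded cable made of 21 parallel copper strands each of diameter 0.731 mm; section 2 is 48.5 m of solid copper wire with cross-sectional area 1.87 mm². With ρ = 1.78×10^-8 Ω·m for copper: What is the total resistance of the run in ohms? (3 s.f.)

0.579 Ω

Section 1: A_strand = π(3.6550e-04)² = 4.197e-07 m²; R₁ = ρL/(N·A_s) = (1.78×10^-8)(57.9)/(21×4.197e-07) = 0.1169 Ω
Section 2: A = 1.87 mm² = 1.870e-06 m²
R₂ = (1.78×10^-8)(48.5)/(1.870e-06) = 0.4617 Ω
R = R₁ + R₂ = 0.579 Ω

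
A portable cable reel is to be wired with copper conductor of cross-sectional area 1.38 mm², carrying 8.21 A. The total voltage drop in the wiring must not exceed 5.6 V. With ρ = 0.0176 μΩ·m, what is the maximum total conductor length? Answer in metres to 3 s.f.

ρ = 0.0176 μΩ·m = 1.76×10^-8 Ω·m
A = 1.38 mm² = 1.380e-06 m²
L_max = V_max·A/(1·ρI) = (5.6)(1.380e-06)/(1.76×10^-8×8.21) = 53.5 m

53.5 m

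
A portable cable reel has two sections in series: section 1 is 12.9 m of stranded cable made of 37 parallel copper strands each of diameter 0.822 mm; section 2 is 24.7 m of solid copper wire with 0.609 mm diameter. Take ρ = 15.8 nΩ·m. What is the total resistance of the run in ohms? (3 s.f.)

ρ = 15.8 nΩ·m = 1.58×10^-8 Ω·m
Section 1: A_strand = π(4.1100e-04)² = 5.307e-07 m²; R₁ = ρL/(N·A_s) = (1.58×10^-8)(12.9)/(37×5.307e-07) = 0.01038 Ω
Section 2: A = π(d/2)² = π(3.0450e-04 m)² = 2.913e-07 m²
R₂ = (1.58×10^-8)(24.7)/(2.913e-07) = 1.34 Ω
R = R₁ + R₂ = 1.35 Ω

1.35 Ω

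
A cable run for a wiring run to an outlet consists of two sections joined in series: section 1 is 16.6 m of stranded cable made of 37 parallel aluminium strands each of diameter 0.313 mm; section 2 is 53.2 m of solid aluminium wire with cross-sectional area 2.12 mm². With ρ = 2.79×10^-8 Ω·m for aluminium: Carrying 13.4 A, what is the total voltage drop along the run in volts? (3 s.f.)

11.6 V

Section 1: A_strand = π(1.5650e-04)² = 7.694e-08 m²; R₁ = ρL/(N·A_s) = (2.79×10^-8)(16.6)/(37×7.694e-08) = 0.1627 Ω
Section 2: A = 2.12 mm² = 2.120e-06 m²
R₂ = (2.79×10^-8)(53.2)/(2.120e-06) = 0.7001 Ω
R = R₁ + R₂ = 0.8628 Ω
V = IR = 13.4 × 0.8628 = 11.6 V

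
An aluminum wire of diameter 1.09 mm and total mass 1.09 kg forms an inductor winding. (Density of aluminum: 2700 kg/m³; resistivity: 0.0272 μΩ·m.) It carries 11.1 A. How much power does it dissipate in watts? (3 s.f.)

ρ = 0.0272 μΩ·m = 2.72×10^-8 Ω·m
A = π(d/2)² = π(5.4500e-04 m)² = 9.3313e-07 m²
L = m/(density·A) = 1.09/(2700×9.3313e-07) = 432.6 m
R = ρL/A = (2.72×10^-8)(432.6)/(9.3313e-07) = 12.61 Ω
P = I²R = (11.1)² × 12.61 = 1550 W

1550 W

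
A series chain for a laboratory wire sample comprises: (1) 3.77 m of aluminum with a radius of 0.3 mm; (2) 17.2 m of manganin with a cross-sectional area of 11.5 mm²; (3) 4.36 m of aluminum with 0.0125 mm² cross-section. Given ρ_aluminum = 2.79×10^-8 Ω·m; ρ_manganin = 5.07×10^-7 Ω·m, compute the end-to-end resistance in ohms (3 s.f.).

Seg 1: A = πr² = π(3.0000e-04 m)² = 2.827e-07 m²
R_1 = (2.79×10^-8)(3.77)/(2.827e-07) = 0.372 Ω
Seg 2: A = 11.5 mm² = 1.150e-05 m²
R_2 = (5.07×10^-7)(17.2)/(1.150e-05) = 0.7583 Ω
Seg 3: A = 0.0125 mm² = 1.250e-08 m²
R_3 = (2.79×10^-8)(4.36)/(1.250e-08) = 9.732 Ω
R_total = R_1 + R_2 + R_3 = 10.9 Ω

10.9 Ω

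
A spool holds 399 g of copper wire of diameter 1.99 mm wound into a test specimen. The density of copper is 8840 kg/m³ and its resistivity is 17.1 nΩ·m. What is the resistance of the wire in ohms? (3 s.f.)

ρ = 17.1 nΩ·m = 1.71×10^-8 Ω·m
A = π(d/2)² = π(9.9500e-04 m)² = 3.1103e-06 m²
L = m/(density·A) = 0.399/(8840×3.1103e-06) = 14.51 m
R = ρL/A = (1.71×10^-8)(14.51)/(3.1103e-06) = 0.0798 Ω

0.0798 Ω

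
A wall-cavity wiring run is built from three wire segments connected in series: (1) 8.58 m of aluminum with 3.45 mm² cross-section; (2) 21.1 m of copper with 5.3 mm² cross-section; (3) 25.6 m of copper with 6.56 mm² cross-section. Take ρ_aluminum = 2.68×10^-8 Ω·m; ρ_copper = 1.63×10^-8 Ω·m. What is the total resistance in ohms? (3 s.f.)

Seg 1: A = 3.45 mm² = 3.450e-06 m²
R_1 = (2.68×10^-8)(8.58)/(3.450e-06) = 0.06665 Ω
Seg 2: A = 5.3 mm² = 5.300e-06 m²
R_2 = (1.63×10^-8)(21.1)/(5.300e-06) = 0.06489 Ω
Seg 3: A = 6.56 mm² = 6.560e-06 m²
R_3 = (1.63×10^-8)(25.6)/(6.560e-06) = 0.06361 Ω
R_total = R_1 + R_2 + R_3 = 0.195 Ω

0.195 Ω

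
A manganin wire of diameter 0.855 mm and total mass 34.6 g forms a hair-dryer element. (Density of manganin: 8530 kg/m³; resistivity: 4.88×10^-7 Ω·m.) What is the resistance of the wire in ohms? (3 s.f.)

A = π(d/2)² = π(4.2750e-04 m)² = 5.7415e-07 m²
L = m/(density·A) = 0.0346/(8530×5.7415e-07) = 7.065 m
R = ρL/A = (4.88×10^-7)(7.065)/(5.7415e-07) = 6.00 Ω

6.00 Ω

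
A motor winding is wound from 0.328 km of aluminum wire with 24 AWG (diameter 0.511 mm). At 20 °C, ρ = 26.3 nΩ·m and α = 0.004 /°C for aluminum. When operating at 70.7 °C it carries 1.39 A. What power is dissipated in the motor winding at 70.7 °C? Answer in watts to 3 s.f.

ρ = 26.3 nΩ·m = 2.63×10^-8 Ω·m
A = π(0.511/2 mm)² = π(2.5550e-04 m)² = 2.051e-07 m²
R₍20₎ = ρL/A = (2.63×10^-8)(328)/(2.051e-07) = 42.06 Ω
R₍70.7₎ = R₍20₎(1 + αΔT) = 42.06 × (1 + 0.004×50.7) = 50.59 Ω
P = I²R = (1.39)² × 50.59 = 97.8 W

97.8 W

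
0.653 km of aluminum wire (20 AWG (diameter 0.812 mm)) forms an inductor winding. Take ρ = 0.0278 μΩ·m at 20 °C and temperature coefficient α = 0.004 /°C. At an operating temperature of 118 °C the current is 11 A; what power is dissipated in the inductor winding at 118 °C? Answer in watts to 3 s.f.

ρ = 0.0278 μΩ·m = 2.78×10^-8 Ω·m
A = π(0.812/2 mm)² = π(4.0600e-04 m)² = 5.178e-07 m²
R₍20₎ = ρL/A = (2.78×10^-8)(653)/(5.178e-07) = 35.06 Ω
R₍118₎ = R₍20₎(1 + αΔT) = 35.06 × (1 + 0.004×98) = 48.8 Ω
P = I²R = (11)² × 48.8 = 5900 W

5900 W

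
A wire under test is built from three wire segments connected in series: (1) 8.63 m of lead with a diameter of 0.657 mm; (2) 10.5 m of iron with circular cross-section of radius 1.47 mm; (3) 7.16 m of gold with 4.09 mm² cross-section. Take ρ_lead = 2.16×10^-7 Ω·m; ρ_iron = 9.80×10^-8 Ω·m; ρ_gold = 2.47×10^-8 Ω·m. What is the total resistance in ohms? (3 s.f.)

5.69 Ω

Seg 1: A = π(d/2)² = π(3.2850e-04 m)² = 3.390e-07 m²
R_1 = (2.16×10^-7)(8.63)/(3.390e-07) = 5.498 Ω
Seg 2: A = πr² = π(1.4700e-03 m)² = 6.789e-06 m²
R_2 = (9.80×10^-8)(10.5)/(6.789e-06) = 0.1516 Ω
Seg 3: A = 4.09 mm² = 4.090e-06 m²
R_3 = (2.47×10^-8)(7.16)/(4.090e-06) = 0.04324 Ω
R_total = R_1 + R_2 + R_3 = 5.69 Ω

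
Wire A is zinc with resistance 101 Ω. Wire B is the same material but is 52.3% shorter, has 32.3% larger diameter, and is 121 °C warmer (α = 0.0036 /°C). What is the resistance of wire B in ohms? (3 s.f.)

39.5 Ω

R ∝ ρL/d² with ρ ∝ (1+αΔT), so R_B/R_A = (1 − 52.3/100) × (1 + 32.3/100)⁻² × (1 + 0.0036×121)
= 0.477 × 0.5713 × 1.436 = 0.3912
R_B = 0.3912 × 101 = 39.5 Ω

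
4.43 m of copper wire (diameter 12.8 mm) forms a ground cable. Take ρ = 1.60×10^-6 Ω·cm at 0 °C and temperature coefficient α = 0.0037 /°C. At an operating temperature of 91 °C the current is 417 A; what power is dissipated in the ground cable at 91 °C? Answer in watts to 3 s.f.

ρ = 1.60×10^-6 Ω·cm = 1.60×10^-8 Ω·m
A = π(d/2)² = π(6.4000e-03 m)² = 1.287e-04 m²
R₍0₎ = ρL/A = (1.60×10^-8)(4.43)/(1.287e-04) = 5.508×10^-4 Ω
R₍91₎ = R₍0₎(1 + αΔT) = 5.508×10^-4 × (1 + 0.0037×91) = 7.363×10^-4 Ω
P = I²R = (417)² × 7.363×10^-4 = 128 W

128 W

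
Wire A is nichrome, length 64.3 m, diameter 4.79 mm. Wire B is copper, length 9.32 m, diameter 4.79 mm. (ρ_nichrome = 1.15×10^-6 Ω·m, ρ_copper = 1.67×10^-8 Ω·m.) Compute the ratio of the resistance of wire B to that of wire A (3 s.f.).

0.00210

R ∝ ρL/d², so R_B/R_A = (ρ_B/ρ_A) × (L_B/L_A)
= (1.67×10^-8/1.15×10^-6) × (9.32/64.3) = 0.00210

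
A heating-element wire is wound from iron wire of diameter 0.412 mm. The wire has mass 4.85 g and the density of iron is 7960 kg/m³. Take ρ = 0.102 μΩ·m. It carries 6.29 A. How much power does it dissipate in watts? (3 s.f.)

ρ = 0.102 μΩ·m = 1.02×10^-7 Ω·m
A = π(d/2)² = π(2.0600e-04 m)² = 1.3332e-07 m²
L = m/(density·A) = 0.00485/(7960×1.3332e-07) = 4.57 m
R = ρL/A = (1.02×10^-7)(4.57)/(1.3332e-07) = 3.497 Ω
P = I²R = (6.29)² × 3.497 = 138 W

138 W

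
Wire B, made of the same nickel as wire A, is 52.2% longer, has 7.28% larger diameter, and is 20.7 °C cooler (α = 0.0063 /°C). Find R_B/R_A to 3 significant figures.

1.15

R ∝ ρL/d² with ρ ∝ (1+αΔT), so R_B/R_A = (1 + 52.2/100) × (1 + 7.28/100)⁻² × (1 − 0.0063×20.7)
= 1.522 × 0.8689 × 0.8696 = 1.15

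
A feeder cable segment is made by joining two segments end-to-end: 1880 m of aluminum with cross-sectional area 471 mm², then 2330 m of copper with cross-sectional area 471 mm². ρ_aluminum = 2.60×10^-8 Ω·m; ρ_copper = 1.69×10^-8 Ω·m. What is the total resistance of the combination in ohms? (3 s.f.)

0.187 Ω

Segment 1: A = 471 mm² = 4.710e-04 m²
R₁ = ρL/A = (2.60×10^-8)(1880)/(4.710e-04) = 0.1038 Ω
R₂ = (1.69×10^-8)(2330)/(4.710e-04) = 0.0836 Ω
R = R₁ + R₂ = 0.187 Ω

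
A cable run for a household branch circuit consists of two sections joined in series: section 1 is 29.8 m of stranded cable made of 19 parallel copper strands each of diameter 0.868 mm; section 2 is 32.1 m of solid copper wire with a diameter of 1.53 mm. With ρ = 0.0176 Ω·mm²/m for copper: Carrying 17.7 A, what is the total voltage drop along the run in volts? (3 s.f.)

6.26 V

ρ = 0.0176 Ω·mm²/m = 1.76×10^-8 Ω·m
Section 1: A_strand = π(4.3400e-04)² = 5.917e-07 m²; R₁ = ρL/(N·A_s) = (1.76×10^-8)(29.8)/(19×5.917e-07) = 0.04665 Ω
Section 2: A = π(d/2)² = π(7.6500e-04 m)² = 1.839e-06 m²
R₂ = (1.76×10^-8)(32.1)/(1.839e-06) = 0.3073 Ω
R = R₁ + R₂ = 0.3539 Ω
V = IR = 17.7 × 0.3539 = 6.26 V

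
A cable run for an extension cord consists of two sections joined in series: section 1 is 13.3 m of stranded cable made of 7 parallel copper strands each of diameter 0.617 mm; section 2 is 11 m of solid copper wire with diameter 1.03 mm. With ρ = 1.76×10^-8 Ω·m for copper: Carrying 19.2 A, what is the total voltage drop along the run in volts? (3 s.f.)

Section 1: A_strand = π(3.0850e-04)² = 2.990e-07 m²; R₁ = ρL/(N·A_s) = (1.76×10^-8)(13.3)/(7×2.990e-07) = 0.1118 Ω
Section 2: A = π(d/2)² = π(5.1500e-04 m)² = 8.332e-07 m²
R₂ = (1.76×10^-8)(11)/(8.332e-07) = 0.2323 Ω
R = R₁ + R₂ = 0.3442 Ω
V = IR = 19.2 × 0.3442 = 6.61 V

6.61 V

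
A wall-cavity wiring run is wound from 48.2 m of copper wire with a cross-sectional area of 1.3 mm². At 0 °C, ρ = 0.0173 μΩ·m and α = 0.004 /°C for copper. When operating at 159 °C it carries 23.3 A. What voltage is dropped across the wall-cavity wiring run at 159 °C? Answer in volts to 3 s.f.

ρ = 0.0173 μΩ·m = 1.73×10^-8 Ω·m
A = 1.3 mm² = 1.300e-06 m²
R₍0₎ = ρL/A = (1.73×10^-8)(48.2)/(1.300e-06) = 0.6414 Ω
R₍159₎ = R₍0₎(1 + αΔT) = 0.6414 × (1 + 0.004×159) = 1.049 Ω
V = IR = 23.3 × 1.049 = 24.5 V

24.5 V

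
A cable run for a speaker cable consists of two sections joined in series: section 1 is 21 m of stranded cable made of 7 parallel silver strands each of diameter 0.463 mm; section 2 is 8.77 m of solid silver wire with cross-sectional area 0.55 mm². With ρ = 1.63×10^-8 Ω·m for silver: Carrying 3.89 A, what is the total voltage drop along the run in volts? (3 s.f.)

Section 1: A_strand = π(2.3150e-04)² = 1.684e-07 m²; R₁ = ρL/(N·A_s) = (1.63×10^-8)(21)/(7×1.684e-07) = 0.2904 Ω
Section 2: A = 0.55 mm² = 5.500e-07 m²
R₂ = (1.63×10^-8)(8.77)/(5.500e-07) = 0.2599 Ω
R = R₁ + R₂ = 0.5504 Ω
V = IR = 3.89 × 0.5504 = 2.14 V

2.14 V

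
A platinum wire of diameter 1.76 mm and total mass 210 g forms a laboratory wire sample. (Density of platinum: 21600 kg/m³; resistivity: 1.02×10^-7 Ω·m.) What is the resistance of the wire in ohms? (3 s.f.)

0.168 Ω

A = π(d/2)² = π(8.8000e-04 m)² = 2.4328e-06 m²
L = m/(density·A) = 0.21/(21600×2.4328e-06) = 3.996 m
R = ρL/A = (1.02×10^-7)(3.996)/(2.4328e-06) = 0.168 Ω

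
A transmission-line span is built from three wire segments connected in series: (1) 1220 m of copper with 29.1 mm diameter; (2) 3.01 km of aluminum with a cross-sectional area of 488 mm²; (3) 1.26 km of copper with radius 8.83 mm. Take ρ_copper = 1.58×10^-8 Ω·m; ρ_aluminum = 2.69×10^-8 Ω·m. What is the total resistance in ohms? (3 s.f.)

0.276 Ω

Seg 1: A = π(d/2)² = π(1.4550e-02 m)² = 6.651e-04 m²
R_1 = (1.58×10^-8)(1220)/(6.651e-04) = 0.02898 Ω
Seg 2: A = 488 mm² = 4.880e-04 m²
R_2 = (2.69×10^-8)(3010)/(4.880e-04) = 0.1659 Ω
Seg 3: A = πr² = π(8.8300e-03 m)² = 2.449e-04 m²
R_3 = (1.58×10^-8)(1260)/(2.449e-04) = 0.08127 Ω
R_total = R_1 + R_2 + R_3 = 0.276 Ω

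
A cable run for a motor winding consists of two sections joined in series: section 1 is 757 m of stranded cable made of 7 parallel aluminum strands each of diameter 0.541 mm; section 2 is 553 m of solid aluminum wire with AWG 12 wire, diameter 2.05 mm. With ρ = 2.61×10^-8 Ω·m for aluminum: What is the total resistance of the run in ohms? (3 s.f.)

Section 1: A_strand = π(2.7050e-04)² = 2.299e-07 m²; R₁ = ρL/(N·A_s) = (2.61×10^-8)(757)/(7×2.299e-07) = 12.28 Ω
Section 2: A = π(2.05/2 mm)² = π(1.0250e-03 m)² = 3.301e-06 m²
R₂ = (2.61×10^-8)(553)/(3.301e-06) = 4.373 Ω
R = R₁ + R₂ = 16.7 Ω

16.7 Ω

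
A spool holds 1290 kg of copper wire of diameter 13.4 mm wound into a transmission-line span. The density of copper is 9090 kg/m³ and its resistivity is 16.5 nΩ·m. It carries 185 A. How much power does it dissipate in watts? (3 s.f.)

4030 W

ρ = 16.5 nΩ·m = 1.65×10^-8 Ω·m
A = π(d/2)² = π(6.7000e-03 m)² = 1.4103e-04 m²
L = m/(density·A) = 1290/(9090×1.4103e-04) = 1006 m
R = ρL/A = (1.65×10^-8)(1006)/(1.4103e-04) = 0.1177 Ω
P = I²R = (185)² × 0.1177 = 4030 W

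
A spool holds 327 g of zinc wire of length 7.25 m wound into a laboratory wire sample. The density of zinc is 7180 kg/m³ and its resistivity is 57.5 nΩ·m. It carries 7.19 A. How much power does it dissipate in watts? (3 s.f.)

ρ = 57.5 nΩ·m = 5.75×10^-8 Ω·m
A = m/(density·L) = 0.327/(7180×7.25) = 6.2818e-06 m²
R = ρL/A = (5.75×10^-8)(7.25)/(6.2818e-06) = 0.06636 Ω
P = I²R = (7.19)² × 0.06636 = 3.43 W

3.43 W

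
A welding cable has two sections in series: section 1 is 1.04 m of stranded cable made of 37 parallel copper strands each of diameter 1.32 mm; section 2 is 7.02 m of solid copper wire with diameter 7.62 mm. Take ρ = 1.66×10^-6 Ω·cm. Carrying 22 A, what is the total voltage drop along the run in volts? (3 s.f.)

ρ = 1.66×10^-6 Ω·cm = 1.66×10^-8 Ω·m
Section 1: A_strand = π(6.6000e-04)² = 1.368e-06 m²; R₁ = ρL/(N·A_s) = (1.66×10^-8)(1.04)/(37×1.368e-06) = 3.410×10^-4 Ω
Section 2: A = π(d/2)² = π(3.8100e-03 m)² = 4.560e-05 m²
R₂ = (1.66×10^-8)(7.02)/(4.560e-05) = 0.002555 Ω
R = R₁ + R₂ = 0.002896 Ω
V = IR = 22 × 0.002896 = 0.0637 V

0.0637 V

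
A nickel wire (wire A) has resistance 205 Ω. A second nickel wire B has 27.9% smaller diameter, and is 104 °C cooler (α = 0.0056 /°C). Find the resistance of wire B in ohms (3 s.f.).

R ∝ ρL/d² with ρ ∝ (1+αΔT), so R_B/R_A = (1 − 27.9/100)⁻² × (1 − 0.0056×104)
= 1.924 × 0.4176 = 0.8033
R_B = 0.8033 × 205 = 165 Ω

165 Ω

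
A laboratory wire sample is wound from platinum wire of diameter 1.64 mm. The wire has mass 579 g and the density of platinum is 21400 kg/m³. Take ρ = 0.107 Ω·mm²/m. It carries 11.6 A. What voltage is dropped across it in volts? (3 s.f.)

ρ = 0.107 Ω·mm²/m = 1.07×10^-7 Ω·m
A = π(d/2)² = π(8.2000e-04 m)² = 2.1124e-06 m²
L = m/(density·A) = 0.579/(21400×2.1124e-06) = 12.81 m
R = ρL/A = (1.07×10^-7)(12.81)/(2.1124e-06) = 0.6488 Ω
V = IR = 11.6 × 0.6488 = 7.53 V

7.53 V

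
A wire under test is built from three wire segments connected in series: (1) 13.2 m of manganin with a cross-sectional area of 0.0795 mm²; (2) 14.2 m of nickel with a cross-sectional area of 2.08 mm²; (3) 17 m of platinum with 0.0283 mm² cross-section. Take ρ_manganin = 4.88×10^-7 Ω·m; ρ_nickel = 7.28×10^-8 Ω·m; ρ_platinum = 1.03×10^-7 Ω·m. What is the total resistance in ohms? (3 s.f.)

Seg 1: A = 0.0795 mm² = 7.950e-08 m²
R_1 = (4.88×10^-7)(13.2)/(7.950e-08) = 81.03 Ω
Seg 2: A = 2.08 mm² = 2.080e-06 m²
R_2 = (7.28×10^-8)(14.2)/(2.080e-06) = 0.497 Ω
Seg 3: A = 0.0283 mm² = 2.830e-08 m²
R_3 = (1.03×10^-7)(17)/(2.830e-08) = 61.87 Ω
R_total = R_1 + R_2 + R_3 = 143 Ω

143 Ω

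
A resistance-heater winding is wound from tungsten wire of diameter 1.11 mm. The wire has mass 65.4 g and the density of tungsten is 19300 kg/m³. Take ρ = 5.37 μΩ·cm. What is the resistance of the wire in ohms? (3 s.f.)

ρ = 5.37 μΩ·cm = 5.37×10^-8 Ω·m
A = π(d/2)² = π(5.5500e-04 m)² = 9.6769e-07 m²
L = m/(density·A) = 0.0654/(19300×9.6769e-07) = 3.502 m
R = ρL/A = (5.37×10^-8)(3.502)/(9.6769e-07) = 0.194 Ω

0.194 Ω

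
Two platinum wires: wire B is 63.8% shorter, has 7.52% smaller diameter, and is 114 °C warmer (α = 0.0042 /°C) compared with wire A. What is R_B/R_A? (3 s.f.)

0.626

R ∝ ρL/d² with ρ ∝ (1+αΔT), so R_B/R_A = (1 − 63.8/100) × (1 − 7.52/100)⁻² × (1 + 0.0042×114)
= 0.362 × 1.169 × 1.479 = 0.626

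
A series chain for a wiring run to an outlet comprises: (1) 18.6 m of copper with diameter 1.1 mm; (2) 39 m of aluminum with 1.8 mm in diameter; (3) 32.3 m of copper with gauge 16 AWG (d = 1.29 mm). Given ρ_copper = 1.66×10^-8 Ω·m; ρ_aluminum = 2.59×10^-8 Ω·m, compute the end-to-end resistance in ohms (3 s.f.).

Seg 1: A = π(d/2)² = π(5.5000e-04 m)² = 9.503e-07 m²
R_1 = (1.66×10^-8)(18.6)/(9.503e-07) = 0.3249 Ω
Seg 2: A = π(d/2)² = π(9.0000e-04 m)² = 2.545e-06 m²
R_2 = (2.59×10^-8)(39)/(2.545e-06) = 0.3969 Ω
Seg 3: A = π(1.29/2 mm)² = π(6.4500e-04 m)² = 1.307e-06 m²
R_3 = (1.66×10^-8)(32.3)/(1.307e-06) = 0.4102 Ω
R_total = R_1 + R_2 + R_3 = 1.13 Ω

1.13 Ω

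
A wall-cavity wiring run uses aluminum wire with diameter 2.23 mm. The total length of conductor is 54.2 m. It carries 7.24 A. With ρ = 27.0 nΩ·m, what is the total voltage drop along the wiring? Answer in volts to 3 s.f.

2.71 V

ρ = 27.0 nΩ·m = 2.70×10^-8 Ω·m
A = π(d/2)² = π(1.1150e-03 m)² = 3.906e-06 m²
R = ρL/A = (2.70×10^-8)(54.2)/(3.906e-06) = 0.3747 Ω
V = IR = 7.24 × 0.3747 = 2.71 V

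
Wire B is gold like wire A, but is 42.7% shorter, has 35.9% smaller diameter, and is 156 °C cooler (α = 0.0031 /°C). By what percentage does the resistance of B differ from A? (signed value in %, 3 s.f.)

-28.0%

R ∝ ρL/d² with ρ ∝ (1+αΔT), so R_B/R_A = (1 − 42.7/100) × (1 − 35.9/100)⁻² × (1 − 0.0031×156)
= 0.573 × 2.434 × 0.5164 = 0.7201
(R_B − R_A)/R_A = 0.7201 − 1 = -28.0%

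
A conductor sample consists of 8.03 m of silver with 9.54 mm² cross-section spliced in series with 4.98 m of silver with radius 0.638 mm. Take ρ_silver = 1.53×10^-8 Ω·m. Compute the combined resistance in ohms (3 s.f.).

0.0725 Ω

Segment 1: A = 9.54 mm² = 9.540e-06 m²
R₁ = ρL/A = (1.53×10^-8)(8.03)/(9.540e-06) = 0.01288 Ω
Segment 2: A = πr² = π(6.3800e-04 m)² = 1.279e-06 m²
R₂ = (1.53×10^-8)(4.98)/(1.279e-06) = 0.05958 Ω
R = R₁ + R₂ = 0.0725 Ω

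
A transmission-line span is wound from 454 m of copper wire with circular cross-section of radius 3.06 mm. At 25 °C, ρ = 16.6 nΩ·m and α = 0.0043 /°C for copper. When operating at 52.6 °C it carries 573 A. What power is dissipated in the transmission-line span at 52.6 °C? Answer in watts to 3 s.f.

94100 W

ρ = 16.6 nΩ·m = 1.66×10^-8 Ω·m
A = πr² = π(3.0600e-03 m)² = 2.942e-05 m²
R₍25₎ = ρL/A = (1.66×10^-8)(454)/(2.942e-05) = 0.2562 Ω
R₍52.6₎ = R₍25₎(1 + αΔT) = 0.2562 × (1 + 0.0043×27.6) = 0.2866 Ω
P = I²R = (573)² × 0.2866 = 94100 W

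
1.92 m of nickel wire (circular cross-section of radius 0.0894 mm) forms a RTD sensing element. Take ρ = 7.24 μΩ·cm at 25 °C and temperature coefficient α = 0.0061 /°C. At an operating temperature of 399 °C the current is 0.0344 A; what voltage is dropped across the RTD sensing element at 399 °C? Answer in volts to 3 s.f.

ρ = 7.24 μΩ·cm = 7.24×10^-8 Ω·m
A = πr² = π(8.9400e-05 m)² = 2.511e-08 m²
R₍25₎ = ρL/A = (7.24×10^-8)(1.92)/(2.511e-08) = 5.536 Ω
R₍399₎ = R₍25₎(1 + αΔT) = 5.536 × (1 + 0.0061×374) = 18.17 Ω
V = IR = 0.0344 × 18.17 = 0.625 V

0.625 V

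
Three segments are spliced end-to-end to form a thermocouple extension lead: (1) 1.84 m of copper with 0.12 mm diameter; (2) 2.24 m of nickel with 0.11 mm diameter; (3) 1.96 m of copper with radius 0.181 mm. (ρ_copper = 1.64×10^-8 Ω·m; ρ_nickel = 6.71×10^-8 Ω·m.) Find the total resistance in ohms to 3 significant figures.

18.8 Ω

Seg 1: A = π(d/2)² = π(6.0000e-05 m)² = 1.131e-08 m²
R_1 = (1.64×10^-8)(1.84)/(1.131e-08) = 2.668 Ω
Seg 2: A = π(d/2)² = π(5.5000e-05 m)² = 9.503e-09 m²
R_2 = (6.71×10^-8)(2.24)/(9.503e-09) = 15.82 Ω
Seg 3: A = πr² = π(1.8100e-04 m)² = 1.029e-07 m²
R_3 = (1.64×10^-8)(1.96)/(1.029e-07) = 0.3123 Ω
R_total = R_1 + R_2 + R_3 = 18.8 Ω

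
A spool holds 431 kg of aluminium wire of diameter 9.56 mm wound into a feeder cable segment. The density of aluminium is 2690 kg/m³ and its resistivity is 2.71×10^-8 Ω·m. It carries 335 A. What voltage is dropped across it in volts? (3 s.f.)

A = π(d/2)² = π(4.7800e-03 m)² = 7.1780e-05 m²
L = m/(density·A) = 431/(2690×7.1780e-05) = 2232 m
R = ρL/A = (2.71×10^-8)(2232)/(7.1780e-05) = 0.8427 Ω
V = IR = 335 × 0.8427 = 282 V

282 V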